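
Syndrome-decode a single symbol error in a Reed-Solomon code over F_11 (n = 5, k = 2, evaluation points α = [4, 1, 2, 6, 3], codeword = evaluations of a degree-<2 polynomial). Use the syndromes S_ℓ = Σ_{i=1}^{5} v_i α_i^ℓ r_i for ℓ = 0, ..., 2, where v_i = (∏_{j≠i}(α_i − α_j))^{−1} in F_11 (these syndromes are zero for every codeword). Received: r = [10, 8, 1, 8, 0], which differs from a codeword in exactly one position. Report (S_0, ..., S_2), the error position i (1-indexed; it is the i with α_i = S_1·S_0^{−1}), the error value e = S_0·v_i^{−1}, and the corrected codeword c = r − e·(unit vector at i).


S = (9, 9, 9), error at position 2, error magnitude e = 6, c = [10, 2, 1, 8, 0].

Step 1: column multipliers v_i = (∏_{j≠i}(α_i − α_j))^{−1} mod 11.
  i = 1 (α = 4): (4−1)(4−2)(4−6)(4−3) = 3·2·(−2)·1 = −12 ≡ 10, so v_1 = 10^{−1} = 10 (mod 11).
  i = 2 (α = 1): (1−4)(1−2)(1−6)(1−3) = (−3)·(−1)·(−5)·(−2) = 30 ≡ 8, so v_2 = 8^{−1} = 7 (mod 11).
  i = 3 (α = 2): (2−4)(2−1)(2−6)(2−3) = (−2)·1·(−4)·(−1) = −8 ≡ 3, so v_3 = 3^{−1} = 4 (mod 11).
  i = 4 (α = 6): (6−4)(6−1)(6−2)(6−3) = 2·5·4·3 = 120 ≡ 10, so v_4 = 10^{−1} = 10 (mod 11).
  i = 5 (α = 3): (3−4)(3−1)(3−2)(3−6) = (−1)·2·1·(−3) = 6 ≡ 6, so v_5 = 6^{−1} = 2 (mod 11).
  v = [10, 7, 4, 10, 2].
Step 2: syndromes of r = [10, 8, 1, 8, 0] (all sums mod 11).
  S_0 = Σ v_i r_i = 10·10 + 7·8 + 4·1 + 10·8 + 2·0 = 240 ≡ 9.
  S_1 = Σ v_i α_i r_i = 10·4·10 + 7·1·8 + 4·2·1 + 10·6·8 + 2·3·0 = 944 ≡ 9.
  α_i^2 mod 11 = [5, 1, 4, 3, 9].
  S_2 = Σ v_i α_i^2 r_i = 10·5·10 + 7·1·8 + 4·4·1 + 10·3·8 + 2·9·0 = 812 ≡ 9.
  S = (9, 9, 9) ≠ 0, so r is not a codeword (an error is present).
Step 3: locate the error. For a single error e at position i, S_ℓ = v_i·e·α_i^ℓ, so α_err = S_1/S_0.
  S_0^{−1} = 9^{−1} = 5 (mod 11), so α_err = 9·5 = 45 ≡ 1 = α_2. Error position i = 2.
  Consistency check: S_2/S_1 = 9·5 = 45 ≡ 1 = α_err ✓ (single-error assumption holds).
Step 4: error magnitude e = S_0/v_2 = S_0·∏_{j≠2}(α_2 − α_j) = 9·8 = 72 ≡ 6 (mod 11).
Step 5: correct position 2: c_2 = r_2 − e = 8 − 6 ≡ 2 (mod 11). Hence c = [10, 2, 1, 8, 0].
  Check: interpolating c through the α_i gives m(x) = 3 + 10·x (degree < 2) with m(α_i) = c_i for every i, so c is indeed a codeword.


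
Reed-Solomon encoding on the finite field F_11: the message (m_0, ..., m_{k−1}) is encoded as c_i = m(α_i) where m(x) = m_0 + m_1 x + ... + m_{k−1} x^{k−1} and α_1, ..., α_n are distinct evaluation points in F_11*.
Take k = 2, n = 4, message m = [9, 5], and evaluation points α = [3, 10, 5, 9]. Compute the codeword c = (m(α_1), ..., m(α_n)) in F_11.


c = [2, 4, 1, 10]

Message polynomial: m(x) = 9 + 5·x (mod 11).
For each evaluation point α_i, compute m(α_i) mod 11:
  α_1 = 3: Horner steps 5 → 2, so m(3) = 2.
  α_2 = 10: Horner steps 5 → 4, so m(10) = 4.
  α_3 = 5: Horner steps 5 → 1, so m(5) = 1.
  α_4 = 9: Horner steps 5 → 10, so m(9) = 10.
Codeword c = [2, 4, 1, 10] ∈ F_11^4.


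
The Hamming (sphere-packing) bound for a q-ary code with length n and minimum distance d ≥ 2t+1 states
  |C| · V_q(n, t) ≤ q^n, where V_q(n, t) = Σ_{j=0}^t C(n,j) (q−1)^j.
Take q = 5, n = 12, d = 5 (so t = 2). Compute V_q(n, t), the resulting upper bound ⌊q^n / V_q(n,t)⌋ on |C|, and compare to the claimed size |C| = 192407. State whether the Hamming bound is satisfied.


V_q(n, t) = 1105, q^n = 244140625, Hamming bound = 220941, |C| = 192407 ≤ bound (satisfied).

Step 1: Compute V_q(n, t) = Σ_{j=0}^2 C(n, j) (q−1)^j.
  j = 0: C(12,0)·(4)^0 = 1·1 = 1.
  j = 1: C(12,1)·(4)^1 = 12·4 = 48.
  j = 2: C(12,2)·(4)^2 = 66·16 = 1056.
  V_q(n, t) = 1 + 48 + 1056 = 1105.
Step 2: q^n = 5^12 = 244140625.
Step 3: Hamming bound ⌊q^n / V_q(n,t)⌋ = ⌊244140625/1105⌋ = 220941.
Step 4: Compare |C| = 192407 to 220941: satisfied.
The claimed |C| lies below the Hamming bound.


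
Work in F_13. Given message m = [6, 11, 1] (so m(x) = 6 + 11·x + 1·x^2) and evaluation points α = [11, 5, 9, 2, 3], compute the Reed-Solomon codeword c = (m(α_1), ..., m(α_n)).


c = [1, 8, 4, 6, 9]

Message polynomial: m(x) = 6 + 11·x + 1·x^2 (mod 13).
For each evaluation point α_i, compute m(α_i) mod 13:
  α_1 = 11: Horner steps 1 → 9 → 1, so m(11) = 1.
  α_2 = 5: Horner steps 1 → 3 → 8, so m(5) = 8.
  α_3 = 9: Horner steps 1 → 7 → 4, so m(9) = 4.
  α_4 = 2: Horner steps 1 → 0 → 6, so m(2) = 6.
  α_5 = 3: Horner steps 1 → 1 → 9, so m(3) = 9.
Codeword c = [1, 8, 4, 6, 9] ∈ F_13^5.


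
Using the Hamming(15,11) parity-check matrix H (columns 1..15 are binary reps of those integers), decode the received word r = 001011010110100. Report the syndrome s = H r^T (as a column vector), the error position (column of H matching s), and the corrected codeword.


s = (0, 1, 0, 0)^T, error position = 4, corrected codeword c = 001111010110100

Compute s = H r^T mod 2 one row at a time:
  s_1 = 1 + 0 + 1 + 1 + 0 + 1 + 0 + 0 = 4 ≡ 0 (mod 2).
  s_2 = 0 + 1 + 1 + 0 + 0 + 1 + 0 + 0 = 3 ≡ 1 (mod 2).
  s_3 = 0 + 1 + 1 + 0 + 1 + 1 + 0 + 0 = 4 ≡ 0 (mod 2).
  s_4 = 0 + 1 + 1 + 0 + 0 + 1 + 1 + 0 = 4 ≡ 0 (mod 2).
s = (0, 1, 0, 0)^T — this equals column 4 of H (binary 0100), so error is at position 4.
Correct: flip bit 4 of r = 001011010110100 to get c = 001111010110100.


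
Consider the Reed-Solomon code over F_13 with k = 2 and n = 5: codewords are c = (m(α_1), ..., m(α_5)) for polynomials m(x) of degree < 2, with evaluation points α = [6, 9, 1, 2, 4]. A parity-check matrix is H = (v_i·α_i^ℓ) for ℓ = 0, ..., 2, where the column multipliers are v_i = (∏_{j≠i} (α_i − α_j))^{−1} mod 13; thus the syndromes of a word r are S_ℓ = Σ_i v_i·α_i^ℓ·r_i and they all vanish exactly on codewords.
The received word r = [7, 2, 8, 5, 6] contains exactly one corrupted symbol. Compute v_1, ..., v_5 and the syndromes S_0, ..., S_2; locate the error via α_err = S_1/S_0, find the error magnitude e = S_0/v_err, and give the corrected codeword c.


S = (12, 12, 12), error at position 3, error magnitude e = 10, c = [7, 2, 11, 5, 6].

Step 1: column multipliers v_i = (∏_{j≠i}(α_i − α_j))^{−1} mod 13.
  i = 1 (α = 6): (6−9)(6−1)(6−2)(6−4) = (−3)·5·4·2 = −120 ≡ 10, so v_1 = 10^{−1} = 4 (mod 13).
  i = 2 (α = 9): (9−6)(9−1)(9−2)(9−4) = 3·8·7·5 = 840 ≡ 8, so v_2 = 8^{−1} = 5 (mod 13).
  i = 3 (α = 1): (1−6)(1−9)(1−2)(1−4) = (−5)·(−8)·(−1)·(−3) = 120 ≡ 3, so v_3 = 3^{−1} = 9 (mod 13).
  i = 4 (α = 2): (2−6)(2−9)(2−1)(2−4) = (−4)·(−7)·1·(−2) = −56 ≡ 9, so v_4 = 9^{−1} = 3 (mod 13).
  i = 5 (α = 4): (4−6)(4−9)(4−1)(4−2) = (−2)·(−5)·3·2 = 60 ≡ 8, so v_5 = 8^{−1} = 5 (mod 13).
  v = [4, 5, 9, 3, 5].
Step 2: syndromes of r = [7, 2, 8, 5, 6] (all sums mod 13).
  S_0 = Σ v_i r_i = 4·7 + 5·2 + 9·8 + 3·5 + 5·6 = 155 ≡ 12.
  S_1 = Σ v_i α_i r_i = 4·6·7 + 5·9·2 + 9·1·8 + 3·2·5 + 5·4·6 = 480 ≡ 12.
  α_i^2 mod 13 = [10, 3, 1, 4, 3].
  S_2 = Σ v_i α_i^2 r_i = 4·10·7 + 5·3·2 + 9·1·8 + 3·4·5 + 5·3·6 = 532 ≡ 12.
  S = (12, 12, 12) ≠ 0, so r is not a codeword (an error is present).
Step 3: locate the error. For a single error e at position i, S_ℓ = v_i·e·α_i^ℓ, so α_err = S_1/S_0.
  S_0^{−1} = 12^{−1} = 12 (mod 13), so α_err = 12·12 = 144 ≡ 1 = α_3. Error position i = 3.
  Consistency check: S_2/S_1 = 12·12 = 144 ≡ 1 = α_err ✓ (single-error assumption holds).
Step 4: error magnitude e = S_0/v_3 = S_0·∏_{j≠3}(α_3 − α_j) = 12·3 = 36 ≡ 10 (mod 13).
Step 5: correct position 3: c_3 = r_3 − e = 8 − 10 ≡ 11 (mod 13). Hence c = [7, 2, 11, 5, 6].
  Check: interpolating c through the α_i gives m(x) = 4 + 7·x (degree < 2) with m(α_i) = c_i for every i, so c is indeed a codeword.


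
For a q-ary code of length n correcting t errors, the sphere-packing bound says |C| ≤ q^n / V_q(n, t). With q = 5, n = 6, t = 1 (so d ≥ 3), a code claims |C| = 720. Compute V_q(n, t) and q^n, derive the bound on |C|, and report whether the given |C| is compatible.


V_q(n, t) = 25, q^n = 15625, Hamming bound = 625, |C| = 720 > bound (violated).

Step 1: Compute V_q(n, t) = Σ_{j=0}^1 C(n, j) (q−1)^j.
  j = 0: C(6,0)·(4)^0 = 1·1 = 1.
  j = 1: C(6,1)·(4)^1 = 6·4 = 24.
  V_q(n, t) = 1 + 24 = 25.
Step 2: q^n = 5^6 = 15625.
Step 3: Hamming bound ⌊q^n / V_q(n,t)⌋ = ⌊15625/25⌋ = 625.
Step 4: Compare |C| = 720 to 625: violated.
The claimed |C| lies above the Hamming bound, so no 5-ary code of length 6 with d ≥ 3 can have 720 codewords.


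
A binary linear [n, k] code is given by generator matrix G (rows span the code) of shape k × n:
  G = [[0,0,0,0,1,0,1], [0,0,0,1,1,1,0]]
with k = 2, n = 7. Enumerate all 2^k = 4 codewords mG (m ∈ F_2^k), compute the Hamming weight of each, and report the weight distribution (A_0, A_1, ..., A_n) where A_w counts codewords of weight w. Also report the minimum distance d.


Weight distribution: A_0 = 1, A_2 = 1, A_3 = 2. Minimum distance d = 2.

Enumerate all 2^2 = 4 messages m ∈ F_2^2.
For each, compute codeword c = mG in F_2^7, then tally its weight.
  m = 00 → c = 0000000, weight = 0.
  m = 10 → c = 0000101, weight = 2.
  m = 01 → c = 0001110, weight = 3.
  m = 11 → c = 0001011, weight = 3.
Tally weights:
  weight 0: 1 codewords.
  weight 2: 1 codewords.
  weight 3: 2 codewords.
Minimum distance d = smallest w > 0 with A_w > 0 = 2.
Sanity: Σ A_w = 4 = 2^2 = 4 ✓.


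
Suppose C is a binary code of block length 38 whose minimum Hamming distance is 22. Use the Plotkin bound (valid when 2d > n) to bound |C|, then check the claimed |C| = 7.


Plotkin bound M ≤ 6; given |C| = 7 > bound (violated).

Check applicability: 2d = 44, n = 38.
2d − n = 6 > 0, so Plotkin applies.
Compute d/(2d−n) = 22/6 ≈ 3.6667.
⌊d/(2d−n)⌋ = 3.
Plotkin bound: M ≤ 2·3 = 6.
Given |C| = 7, check: VIOLATED.
This |C| is above the Plotkin bound, so no binary code with n = 38, d = 22 and 7 codewords exists.


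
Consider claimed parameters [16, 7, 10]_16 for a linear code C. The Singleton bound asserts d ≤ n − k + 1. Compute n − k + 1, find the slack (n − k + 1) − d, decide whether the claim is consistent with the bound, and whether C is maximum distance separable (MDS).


Singleton RHS = n − k + 1 = 10, slack = 0, bound satisfied, MDS.

Singleton bound: d ≤ n − k + 1.
Here n = 16, k = 7, so n − k + 1 = 10.
Given d = 10, check d ≤ 10: YES.
Slack = (n − k + 1) − d = 0.
The code is MDS (slack = 0).
Description: the claimed parameters are [16, 7, 10]_16; such a code would be MDS (meets Singleton bound).


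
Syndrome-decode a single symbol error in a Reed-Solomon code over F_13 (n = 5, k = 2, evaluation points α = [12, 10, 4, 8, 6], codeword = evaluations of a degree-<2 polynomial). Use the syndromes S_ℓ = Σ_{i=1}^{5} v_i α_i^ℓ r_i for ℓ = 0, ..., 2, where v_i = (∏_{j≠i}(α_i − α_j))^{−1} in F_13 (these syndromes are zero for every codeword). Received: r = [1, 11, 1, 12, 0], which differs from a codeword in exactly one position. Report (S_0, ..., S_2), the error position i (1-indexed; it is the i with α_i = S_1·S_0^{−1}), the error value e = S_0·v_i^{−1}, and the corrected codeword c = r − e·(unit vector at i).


S = (8, 5, 8), error at position 1, error magnitude e = 4, c = [10, 11, 1, 12, 0].

Step 1: column multipliers v_i = (∏_{j≠i}(α_i − α_j))^{−1} mod 13.
  i = 1 (α = 12): (12−10)(12−4)(12−8)(12−6) = 2·8·4·6 = 384 ≡ 7, so v_1 = 7^{−1} = 2 (mod 13).
  i = 2 (α = 10): (10−12)(10−4)(10−8)(10−6) = (−2)·6·2·4 = −96 ≡ 8, so v_2 = 8^{−1} = 5 (mod 13).
  i = 3 (α = 4): (4−12)(4−10)(4−8)(4−6) = (−8)·(−6)·(−4)·(−2) = 384 ≡ 7, so v_3 = 7^{−1} = 2 (mod 13).
  i = 4 (α = 8): (8−12)(8−10)(8−4)(8−6) = (−4)·(−2)·4·2 = 64 ≡ 12, so v_4 = 12^{−1} = 12 (mod 13).
  i = 5 (α = 6): (6−12)(6−10)(6−4)(6−8) = (−6)·(−4)·2·(−2) = −96 ≡ 8, so v_5 = 8^{−1} = 5 (mod 13).
  v = [2, 5, 2, 12, 5].
Step 2: syndromes of r = [1, 11, 1, 12, 0] (all sums mod 13).
  S_0 = Σ v_i r_i = 2·1 + 5·11 + 2·1 + 12·12 + 5·0 = 203 ≡ 8.
  S_1 = Σ v_i α_i r_i = 2·12·1 + 5·10·11 + 2·4·1 + 12·8·12 + 5·6·0 = 1734 ≡ 5.
  α_i^2 mod 13 = [1, 9, 3, 12, 10].
  S_2 = Σ v_i α_i^2 r_i = 2·1·1 + 5·9·11 + 2·3·1 + 12·12·12 + 5·10·0 = 2231 ≡ 8.
  S = (8, 5, 8) ≠ 0, so r is not a codeword (an error is present).
Step 3: locate the error. For a single error e at position i, S_ℓ = v_i·e·α_i^ℓ, so α_err = S_1/S_0.
  S_0^{−1} = 8^{−1} = 5 (mod 13), so α_err = 5·5 = 25 ≡ 12 = α_1. Error position i = 1.
  Consistency check: S_2/S_1 = 8·8 = 64 ≡ 12 = α_err ✓ (single-error assumption holds).
Step 4: error magnitude e = S_0/v_1 = S_0·∏_{j≠1}(α_1 − α_j) = 8·7 = 56 ≡ 4 (mod 13).
Step 5: correct position 1: c_1 = r_1 − e = 1 − 4 ≡ 10 (mod 13). Hence c = [10, 11, 1, 12, 0].
  Check: interpolating c through the α_i gives m(x) = 3 + 6·x (degree < 2) with m(α_i) = c_i for every i, so c is indeed a codeword.


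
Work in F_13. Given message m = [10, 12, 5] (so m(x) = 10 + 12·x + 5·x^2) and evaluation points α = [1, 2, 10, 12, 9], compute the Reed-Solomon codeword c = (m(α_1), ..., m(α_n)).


c = [1, 2, 6, 3, 3]

Message polynomial: m(x) = 10 + 12·x + 5·x^2 (mod 13).
For each evaluation point α_i, compute m(α_i) mod 13:
  α_1 = 1: Horner steps 5 → 4 → 1, so m(1) = 1.
  α_2 = 2: Horner steps 5 → 9 → 2, so m(2) = 2.
  α_3 = 10: Horner steps 5 → 10 → 6, so m(10) = 6.
  α_4 = 12: Horner steps 5 → 7 → 3, so m(12) = 3.
  α_5 = 9: Horner steps 5 → 5 → 3, so m(9) = 3.
Codeword c = [1, 2, 6, 3, 3] ∈ F_13^5.


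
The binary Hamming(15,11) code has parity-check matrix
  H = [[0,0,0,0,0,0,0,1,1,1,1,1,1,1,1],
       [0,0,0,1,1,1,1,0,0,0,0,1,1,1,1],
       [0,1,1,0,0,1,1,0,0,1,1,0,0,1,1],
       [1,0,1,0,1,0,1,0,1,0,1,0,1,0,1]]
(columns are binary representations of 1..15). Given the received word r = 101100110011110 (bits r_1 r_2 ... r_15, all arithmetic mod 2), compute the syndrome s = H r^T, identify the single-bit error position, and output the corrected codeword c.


s = (1, 1, 0, 1)^T, error position = 13, corrected codeword c = 101100110011010

Compute s = H r^T mod 2 one row at a time:
  s_1 = 1 + 0 + 0 + 1 + 1 + 1 + 1 + 0 = 5 ≡ 1 (mod 2).
  s_2 = 1 + 0 + 0 + 1 + 1 + 1 + 1 + 0 = 5 ≡ 1 (mod 2).
  s_3 = 0 + 1 + 0 + 1 + 0 + 1 + 1 + 0 = 4 ≡ 0 (mod 2).
  s_4 = 1 + 1 + 0 + 1 + 0 + 1 + 1 + 0 = 5 ≡ 1 (mod 2).
s = (1, 1, 0, 1)^T — this equals column 13 of H (binary 1101), so error is at position 13.
Correct: flip bit 13 of r = 101100110011110 to get c = 101100110011010.


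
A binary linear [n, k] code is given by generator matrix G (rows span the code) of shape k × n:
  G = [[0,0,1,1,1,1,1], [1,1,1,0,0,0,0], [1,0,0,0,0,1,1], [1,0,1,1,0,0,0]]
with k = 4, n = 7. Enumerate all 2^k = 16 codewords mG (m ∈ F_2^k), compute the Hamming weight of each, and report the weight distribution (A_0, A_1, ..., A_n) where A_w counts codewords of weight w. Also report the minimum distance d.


Weight distribution: A_0 = 1, A_1 = 1, A_2 = 1, A_3 = 4, A_4 = 5, A_5 = 3, A_6 = 1. Minimum distance d = 1.

Enumerate all 2^4 = 16 messages m ∈ F_2^4.
For each, compute codeword c = mG in F_2^7, then tally its weight.
  m = 0000 → c = 0000000, weight = 0.
  m = 1000 → c = 0011111, weight = 5.
  m = 0100 → c = 1110000, weight = 3.
  m = 1100 → c = 1101111, weight = 6.
  m = 0010 → c = 1000011, weight = 3.
  m = 1010 → c = 1011100, weight = 4.
  m = 0110 → c = 0110011, weight = 4.
  m = 1110 → c = 0101100, weight = 3.
  m = 0001 → c = 1011000, weight = 3.
  m = 1001 → c = 1000111, weight = 4.
  m = 0101 → c = 0101000, weight = 2.
  m = 1101 → c = 0110111, weight = 5.
  m = 0011 → c = 0011011, weight = 4.
  m = 1011 → c = 0000100, weight = 1.
  m = 0111 → c = 1101011, weight = 5.
  m = 1111 → c = 1110100, weight = 4.
Tally weights:
  weight 0: 1 codewords.
  weight 1: 1 codewords.
  weight 2: 1 codewords.
  weight 3: 4 codewords.
  weight 4: 5 codewords.
  weight 5: 3 codewords.
  weight 6: 1 codewords.
Minimum distance d = smallest w > 0 with A_w > 0 = 1.
Sanity: Σ A_w = 16 = 2^4 = 16 ✓.


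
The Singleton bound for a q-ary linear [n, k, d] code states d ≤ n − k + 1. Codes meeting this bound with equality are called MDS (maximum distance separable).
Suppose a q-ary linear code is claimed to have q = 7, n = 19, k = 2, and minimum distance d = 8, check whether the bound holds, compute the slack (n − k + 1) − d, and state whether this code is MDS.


Singleton RHS = n − k + 1 = 18, slack = 10, bound satisfied, not MDS.

Singleton bound: d ≤ n − k + 1.
Here n = 19, k = 2, so n − k + 1 = 18.
Given d = 8, check d ≤ 18: YES.
Slack = (n − k + 1) − d = 10.
The code is NOT MDS (slack = 10 > 0).
Description: the claimed parameters are [19, 2, 8]_7; such a code would be non-MDS.


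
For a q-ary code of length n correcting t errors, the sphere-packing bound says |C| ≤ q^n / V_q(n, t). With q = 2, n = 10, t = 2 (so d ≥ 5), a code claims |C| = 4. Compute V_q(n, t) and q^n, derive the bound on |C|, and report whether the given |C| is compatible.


V_q(n, t) = 56, q^n = 1024, Hamming bound = 18, |C| = 4 ≤ bound (satisfied).

Step 1: Compute V_q(n, t) = Σ_{j=0}^2 C(n, j) (q−1)^j.
  j = 0: C(10,0)·(1)^0 = 1·1 = 1.
  j = 1: C(10,1)·(1)^1 = 10·1 = 10.
  j = 2: C(10,2)·(1)^2 = 45·1 = 45.
  V_q(n, t) = 1 + 10 + 45 = 56.
Step 2: q^n = 2^10 = 1024.
Step 3: Hamming bound ⌊q^n / V_q(n,t)⌋ = ⌊1024/56⌋ = 18.
Step 4: Compare |C| = 4 to 18: satisfied.
The claimed |C| lies below the Hamming bound.


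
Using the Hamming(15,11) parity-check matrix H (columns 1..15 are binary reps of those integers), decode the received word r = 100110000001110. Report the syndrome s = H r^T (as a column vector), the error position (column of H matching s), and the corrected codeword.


s = (1, 1, 1, 1)^T, error position = 15, corrected codeword c = 100110000001111

Compute s = H r^T mod 2 one row at a time:
  s_1 = 0 + 0 + 0 + 0 + 1 + 1 + 1 + 0 = 3 ≡ 1 (mod 2).
  s_2 = 1 + 1 + 0 + 0 + 1 + 1 + 1 + 0 = 5 ≡ 1 (mod 2).
  s_3 = 0 + 0 + 0 + 0 + 0 + 0 + 1 + 0 = 1 ≡ 1 (mod 2).
  s_4 = 1 + 0 + 1 + 0 + 0 + 0 + 1 + 0 = 3 ≡ 1 (mod 2).
s = (1, 1, 1, 1)^T — this equals column 15 of H (binary 1111), so error is at position 15.
Correct: flip bit 15 of r = 100110000001110 to get c = 100110000001111.


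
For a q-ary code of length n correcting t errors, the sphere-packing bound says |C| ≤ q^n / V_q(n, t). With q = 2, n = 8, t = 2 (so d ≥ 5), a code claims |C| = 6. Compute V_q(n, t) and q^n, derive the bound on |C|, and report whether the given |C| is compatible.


V_q(n, t) = 37, q^n = 256, Hamming bound = 6, |C| = 6 ≤ bound (satisfied).

Step 1: Compute V_q(n, t) = Σ_{j=0}^2 C(n, j) (q−1)^j.
  j = 0: C(8,0)·(1)^0 = 1·1 = 1.
  j = 1: C(8,1)·(1)^1 = 8·1 = 8.
  j = 2: C(8,2)·(1)^2 = 28·1 = 28.
  V_q(n, t) = 1 + 8 + 28 = 37.
Step 2: q^n = 2^8 = 256.
Step 3: Hamming bound ⌊q^n / V_q(n,t)⌋ = ⌊256/37⌋ = 6.
Step 4: Compare |C| = 6 to 6: satisfied.
The claimed |C| lies at the Hamming bound (tight).


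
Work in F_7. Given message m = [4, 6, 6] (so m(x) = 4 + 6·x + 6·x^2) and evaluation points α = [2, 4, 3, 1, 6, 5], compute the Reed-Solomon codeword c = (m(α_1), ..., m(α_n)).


c = [5, 5, 6, 2, 4, 2]

Message polynomial: m(x) = 4 + 6·x + 6·x^2 (mod 7).
For each evaluation point α_i, compute m(α_i) mod 7:
  α_1 = 2: Horner steps 6 → 4 → 5, so m(2) = 5.
  α_2 = 4: Horner steps 6 → 2 → 5, so m(4) = 5.
  α_3 = 3: Horner steps 6 → 3 → 6, so m(3) = 6.
  α_4 = 1: Horner steps 6 → 5 → 2, so m(1) = 2.
  α_5 = 6: Horner steps 6 → 0 → 4, so m(6) = 4.
  α_6 = 5: Horner steps 6 → 1 → 2, so m(5) = 2.
Codeword c = [5, 5, 6, 2, 4, 2] ∈ F_7^6.


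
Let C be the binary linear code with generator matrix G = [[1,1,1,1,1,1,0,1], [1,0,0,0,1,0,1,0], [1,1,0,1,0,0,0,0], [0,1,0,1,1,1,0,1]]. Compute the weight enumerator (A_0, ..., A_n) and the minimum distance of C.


Weight distribution: A_0 = 1, A_2 = 1, A_3 = 5, A_4 = 3, A_5 = 2, A_6 = 3, A_7 = 1. Minimum distance d = 2.

Enumerate all 2^4 = 16 messages m ∈ F_2^4.
For each, compute codeword c = mG in F_2^8, then tally its weight.
  m = 0000 → c = 00000000, weight = 0.
  m = 1000 → c = 11111101, weight = 7.
  m = 0100 → c = 10001010, weight = 3.
  m = 1100 → c = 01110111, weight = 6.
  m = 0010 → c = 11010000, weight = 3.
  m = 1010 → c = 00101101, weight = 4.
  m = 0110 → c = 01011010, weight = 4.
  m = 1110 → c = 10100111, weight = 5.
  m = 0001 → c = 01011101, weight = 5.
  m = 1001 → c = 10100000, weight = 2.
  m = 0101 → c = 11010111, weight = 6.
  m = 1101 → c = 00101010, weight = 3.
  m = 0011 → c = 10001101, weight = 4.
  m = 1011 → c = 01110000, weight = 3.
  m = 0111 → c = 00000111, weight = 3.
  m = 1111 → c = 11111010, weight = 6.
Tally weights:
  weight 0: 1 codewords.
  weight 2: 1 codewords.
  weight 3: 5 codewords.
  weight 4: 3 codewords.
  weight 5: 2 codewords.
  weight 6: 3 codewords.
  weight 7: 1 codewords.
Minimum distance d = smallest w > 0 with A_w > 0 = 2.
Sanity: Σ A_w = 16 = 2^4 = 16 ✓.


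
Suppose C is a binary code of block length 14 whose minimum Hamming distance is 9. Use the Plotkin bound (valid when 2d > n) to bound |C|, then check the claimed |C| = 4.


Plotkin bound M ≤ 4; given |C| = 4 ≤ bound (satisfied).

Check applicability: 2d = 18, n = 14.
2d − n = 4 > 0, so Plotkin applies.
Compute d/(2d−n) = 9/4 ≈ 2.2500.
⌊d/(2d−n)⌋ = 2.
Plotkin bound: M ≤ 2·2 = 4.
Given |C| = 4, check: satisfied.
This |C| is at the Plotkin bound.


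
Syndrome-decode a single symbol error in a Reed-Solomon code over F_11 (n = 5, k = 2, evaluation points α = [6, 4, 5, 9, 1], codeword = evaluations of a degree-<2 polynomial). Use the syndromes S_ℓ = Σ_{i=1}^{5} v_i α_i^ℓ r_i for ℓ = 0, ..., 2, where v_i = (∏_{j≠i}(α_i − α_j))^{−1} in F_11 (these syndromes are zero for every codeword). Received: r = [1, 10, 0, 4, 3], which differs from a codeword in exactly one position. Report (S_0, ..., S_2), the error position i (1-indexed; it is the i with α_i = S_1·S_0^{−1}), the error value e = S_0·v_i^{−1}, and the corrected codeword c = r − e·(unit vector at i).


S = (1, 1, 1), error at position 5, error magnitude e = 7, c = [1, 10, 0, 4, 7].

Step 1: column multipliers v_i = (∏_{j≠i}(α_i − α_j))^{−1} mod 11.
  i = 1 (α = 6): (6−4)(6−5)(6−9)(6−1) = 2·1·(−3)·5 = −30 ≡ 3, so v_1 = 3^{−1} = 4 (mod 11).
  i = 2 (α = 4): (4−6)(4−5)(4−9)(4−1) = (−2)·(−1)·(−5)·3 = −30 ≡ 3, so v_2 = 3^{−1} = 4 (mod 11).
  i = 3 (α = 5): (5−6)(5−4)(5−9)(5−1) = (−1)·1·(−4)·4 = 16 ≡ 5, so v_3 = 5^{−1} = 9 (mod 11).
  i = 4 (α = 9): (9−6)(9−4)(9−5)(9−1) = 3·5·4·8 = 480 ≡ 7, so v_4 = 7^{−1} = 8 (mod 11).
  i = 5 (α = 1): (1−6)(1−4)(1−5)(1−9) = (−5)·(−3)·(−4)·(−8) = 480 ≡ 7, so v_5 = 7^{−1} = 8 (mod 11).
  v = [4, 4, 9, 8, 8].
Step 2: syndromes of r = [1, 10, 0, 4, 3] (all sums mod 11).
  S_0 = Σ v_i r_i = 4·1 + 4·10 + 9·0 + 8·4 + 8·3 = 100 ≡ 1.
  S_1 = Σ v_i α_i r_i = 4·6·1 + 4·4·10 + 9·5·0 + 8·9·4 + 8·1·3 = 496 ≡ 1.
  α_i^2 mod 11 = [3, 5, 3, 4, 1].
  S_2 = Σ v_i α_i^2 r_i = 4·3·1 + 4·5·10 + 9·3·0 + 8·4·4 + 8·1·3 = 364 ≡ 1.
  S = (1, 1, 1) ≠ 0, so r is not a codeword (an error is present).
Step 3: locate the error. For a single error e at position i, S_ℓ = v_i·e·α_i^ℓ, so α_err = S_1/S_0.
  S_0^{−1} = 1^{−1} = 1 (mod 11), so α_err = 1·1 = 1 ≡ 1 = α_5. Error position i = 5.
  Consistency check: S_2/S_1 = 1·1 = 1 ≡ 1 = α_err ✓ (single-error assumption holds).
Step 4: error magnitude e = S_0/v_5 = S_0·∏_{j≠5}(α_5 − α_j) = 1·7 = 7 ≡ 7 (mod 11).
Step 5: correct position 5: c_5 = r_5 − e = 3 − 7 ≡ 7 (mod 11). Hence c = [1, 10, 0, 4, 7].
  Check: interpolating c through the α_i gives m(x) = 6 + 1·x (degree < 2) with m(α_i) = c_i for every i, so c is indeed a codeword.


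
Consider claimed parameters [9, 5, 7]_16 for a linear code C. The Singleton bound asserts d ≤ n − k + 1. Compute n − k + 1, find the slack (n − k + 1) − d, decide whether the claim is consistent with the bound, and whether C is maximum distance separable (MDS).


Singleton RHS = n − k + 1 = 5, slack = -2, bound violated (no such code; not MDS).

Singleton bound: d ≤ n − k + 1.
Here n = 9, k = 5, so n − k + 1 = 5.
Given d = 7, check d ≤ 5: NO.
Slack = (n − k + 1) − d = -2.
The slack is negative: d = 7 exceeds n − k + 1 = 5 by 2, so the Singleton bound is violated and no linear [9, 5, 7]_16 code can exist. In particular it is not MDS (MDS requires d = n − k + 1 exactly).
Description: the claimed parameters are [9, 5, 7]_16; such a code would be impossible (violates the Singleton bound).


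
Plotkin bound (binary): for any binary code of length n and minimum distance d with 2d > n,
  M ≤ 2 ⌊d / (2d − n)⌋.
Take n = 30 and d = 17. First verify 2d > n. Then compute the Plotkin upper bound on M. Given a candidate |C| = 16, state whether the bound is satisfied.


Plotkin bound M ≤ 8; given |C| = 16 > bound (violated).

Check applicability: 2d = 34, n = 30.
2d − n = 4 > 0, so Plotkin applies.
Compute d/(2d−n) = 17/4 ≈ 4.2500.
⌊d/(2d−n)⌋ = 4.
Plotkin bound: M ≤ 2·4 = 8.
Given |C| = 16, check: VIOLATED.
This |C| is above the Plotkin bound, so no binary code with n = 30, d = 17 and 16 codewords exists.


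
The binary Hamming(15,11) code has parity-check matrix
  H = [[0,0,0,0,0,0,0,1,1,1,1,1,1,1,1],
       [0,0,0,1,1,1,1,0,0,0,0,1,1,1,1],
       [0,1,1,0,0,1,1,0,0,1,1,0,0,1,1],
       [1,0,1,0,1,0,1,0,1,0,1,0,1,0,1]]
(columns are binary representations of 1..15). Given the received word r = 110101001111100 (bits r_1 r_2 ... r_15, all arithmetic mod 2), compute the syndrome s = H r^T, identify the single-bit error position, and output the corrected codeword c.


s = (1, 0, 0, 0)^T, error position = 8, corrected codeword c = 110101011111100

Compute s = H r^T mod 2 one row at a time:
  s_1 = 0 + 1 + 1 + 1 + 1 + 1 + 0 + 0 = 5 ≡ 1 (mod 2).
  s_2 = 1 + 0 + 1 + 0 + 1 + 1 + 0 + 0 = 4 ≡ 0 (mod 2).
  s_3 = 1 + 0 + 1 + 0 + 1 + 1 + 0 + 0 = 4 ≡ 0 (mod 2).
  s_4 = 1 + 0 + 0 + 0 + 1 + 1 + 1 + 0 = 4 ≡ 0 (mod 2).
s = (1, 0, 0, 0)^T — this equals column 8 of H (binary 1000), so error is at position 8.
Correct: flip bit 8 of r = 110101001111100 to get c = 110101011111100.


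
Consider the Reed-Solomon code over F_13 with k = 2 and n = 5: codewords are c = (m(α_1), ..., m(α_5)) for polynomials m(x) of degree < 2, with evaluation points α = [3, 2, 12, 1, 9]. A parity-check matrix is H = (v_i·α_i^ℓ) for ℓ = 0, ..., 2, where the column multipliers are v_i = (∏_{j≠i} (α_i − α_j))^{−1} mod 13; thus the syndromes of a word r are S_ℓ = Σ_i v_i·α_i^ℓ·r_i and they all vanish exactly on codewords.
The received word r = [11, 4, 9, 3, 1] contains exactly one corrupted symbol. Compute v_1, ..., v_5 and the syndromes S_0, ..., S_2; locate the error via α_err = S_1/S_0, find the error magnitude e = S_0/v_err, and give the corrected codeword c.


S = (12, 12, 12), error at position 4, error magnitude e = 6, c = [11, 4, 9, 10, 1].

Step 1: column multipliers v_i = (∏_{j≠i}(α_i − α_j))^{−1} mod 13.
  i = 1 (α = 3): (3−2)(3−12)(3−1)(3−9) = 1·(−9)·2·(−6) = 108 ≡ 4, so v_1 = 4^{−1} = 10 (mod 13).
  i = 2 (α = 2): (2−3)(2−12)(2−1)(2−9) = (−1)·(−10)·1·(−7) = −70 ≡ 8, so v_2 = 8^{−1} = 5 (mod 13).
  i = 3 (α = 12): (12−3)(12−2)(12−1)(12−9) = 9·10·11·3 = 2970 ≡ 6, so v_3 = 6^{−1} = 11 (mod 13).
  i = 4 (α = 1): (1−3)(1−2)(1−12)(1−9) = (−2)·(−1)·(−11)·(−8) = 176 ≡ 7, so v_4 = 7^{−1} = 2 (mod 13).
  i = 5 (α = 9): (9−3)(9−2)(9−12)(9−1) = 6·7·(−3)·8 = −1008 ≡ 6, so v_5 = 6^{−1} = 11 (mod 13).
  v = [10, 5, 11, 2, 11].
Step 2: syndromes of r = [11, 4, 9, 3, 1] (all sums mod 13).
  S_0 = Σ v_i r_i = 10·11 + 5·4 + 11·9 + 2·3 + 11·1 = 246 ≡ 12.
  S_1 = Σ v_i α_i r_i = 10·3·11 + 5·2·4 + 11·12·9 + 2·1·3 + 11·9·1 = 1663 ≡ 12.
  α_i^2 mod 13 = [9, 4, 1, 1, 3].
  S_2 = Σ v_i α_i^2 r_i = 10·9·11 + 5·4·4 + 11·1·9 + 2·1·3 + 11·3·1 = 1208 ≡ 12.
  S = (12, 12, 12) ≠ 0, so r is not a codeword (an error is present).
Step 3: locate the error. For a single error e at position i, S_ℓ = v_i·e·α_i^ℓ, so α_err = S_1/S_0.
  S_0^{−1} = 12^{−1} = 12 (mod 13), so α_err = 12·12 = 144 ≡ 1 = α_4. Error position i = 4.
  Consistency check: S_2/S_1 = 12·12 = 144 ≡ 1 = α_err ✓ (single-error assumption holds).
Step 4: error magnitude e = S_0/v_4 = S_0·∏_{j≠4}(α_4 − α_j) = 12·7 = 84 ≡ 6 (mod 13).
Step 5: correct position 4: c_4 = r_4 − e = 3 − 6 ≡ 10 (mod 13). Hence c = [11, 4, 9, 10, 1].
  Check: interpolating c through the α_i gives m(x) = 3 + 7·x (degree < 2) with m(α_i) = c_i for every i, so c is indeed a codeword.


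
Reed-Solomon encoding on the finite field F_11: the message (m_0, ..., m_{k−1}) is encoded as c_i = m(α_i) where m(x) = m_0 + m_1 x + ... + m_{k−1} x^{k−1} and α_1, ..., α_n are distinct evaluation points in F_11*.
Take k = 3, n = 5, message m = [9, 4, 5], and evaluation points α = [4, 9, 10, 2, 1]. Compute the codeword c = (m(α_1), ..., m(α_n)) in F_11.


c = [6, 10, 10, 4, 7]

Message polynomial: m(x) = 9 + 4·x + 5·x^2 (mod 11).
For each evaluation point α_i, compute m(α_i) mod 11:
  α_1 = 4: Horner steps 5 → 2 → 6, so m(4) = 6.
  α_2 = 9: Horner steps 5 → 5 → 10, so m(9) = 10.
  α_3 = 10: Horner steps 5 → 10 → 10, so m(10) = 10.
  α_4 = 2: Horner steps 5 → 3 → 4, so m(2) = 4.
  α_5 = 1: Horner steps 5 → 9 → 7, so m(1) = 7.
Codeword c = [6, 10, 10, 4, 7] ∈ F_11^5.


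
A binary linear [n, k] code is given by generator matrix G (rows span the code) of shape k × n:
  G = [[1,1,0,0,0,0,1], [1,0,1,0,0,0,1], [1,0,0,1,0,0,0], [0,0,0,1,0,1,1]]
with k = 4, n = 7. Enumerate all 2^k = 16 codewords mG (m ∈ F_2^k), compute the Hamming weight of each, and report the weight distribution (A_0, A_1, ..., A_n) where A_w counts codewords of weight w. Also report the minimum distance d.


Weight distribution: A_0 = 1, A_2 = 4, A_3 = 6, A_4 = 3, A_5 = 2. Minimum distance d = 2.

Enumerate all 2^4 = 16 messages m ∈ F_2^4.
For each, compute codeword c = mG in F_2^7, then tally its weight.
  m = 0000 → c = 0000000, weight = 0.
  m = 1000 → c = 1100001, weight = 3.
  m = 0100 → c = 1010001, weight = 3.
  m = 1100 → c = 0110000, weight = 2.
  m = 0010 → c = 1001000, weight = 2.
  m = 1010 → c = 0101001, weight = 3.
  m = 0110 → c = 0011001, weight = 3.
  m = 1110 → c = 1111000, weight = 4.
  m = 0001 → c = 0001011, weight = 3.
  m = 1001 → c = 1101010, weight = 4.
  m = 0101 → c = 1011010, weight = 4.
  m = 1101 → c = 0111011, weight = 5.
  m = 0011 → c = 1000011, weight = 3.
  m = 1011 → c = 0100010, weight = 2.
  m = 0111 → c = 0010010, weight = 2.
  m = 1111 → c = 1110011, weight = 5.
Tally weights:
  weight 0: 1 codewords.
  weight 2: 4 codewords.
  weight 3: 6 codewords.
  weight 4: 3 codewords.
  weight 5: 2 codewords.
Minimum distance d = smallest w > 0 with A_w > 0 = 2.
Sanity: Σ A_w = 16 = 2^4 = 16 ✓.


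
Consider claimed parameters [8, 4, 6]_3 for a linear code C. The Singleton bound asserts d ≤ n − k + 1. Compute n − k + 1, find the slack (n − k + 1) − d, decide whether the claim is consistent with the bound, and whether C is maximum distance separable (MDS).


Singleton RHS = n − k + 1 = 5, slack = -1, bound violated (no such code; not MDS).

Singleton bound: d ≤ n − k + 1.
Here n = 8, k = 4, so n − k + 1 = 5.
Given d = 6, check d ≤ 5: NO.
Slack = (n − k + 1) − d = -1.
The slack is negative: d = 6 exceeds n − k + 1 = 5 by 1, so the Singleton bound is violated and no linear [8, 4, 6]_3 code can exist. In particular it is not MDS (MDS requires d = n − k + 1 exactly).
Description: the claimed parameters are [8, 4, 6]_3; such a code would be impossible (violates the Singleton bound).


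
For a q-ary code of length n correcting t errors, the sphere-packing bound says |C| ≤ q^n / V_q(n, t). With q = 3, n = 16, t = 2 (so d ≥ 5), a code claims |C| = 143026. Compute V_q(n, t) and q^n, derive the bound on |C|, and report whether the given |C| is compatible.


V_q(n, t) = 513, q^n = 43046721, Hamming bound = 83911, |C| = 143026 > bound (violated).

Step 1: Compute V_q(n, t) = Σ_{j=0}^2 C(n, j) (q−1)^j.
  j = 0: C(16,0)·(2)^0 = 1·1 = 1.
  j = 1: C(16,1)·(2)^1 = 16·2 = 32.
  j = 2: C(16,2)·(2)^2 = 120·4 = 480.
  V_q(n, t) = 1 + 32 + 480 = 513.
Step 2: q^n = 3^16 = 43046721.
Step 3: Hamming bound ⌊q^n / V_q(n,t)⌋ = ⌊43046721/513⌋ = 83911.
Step 4: Compare |C| = 143026 to 83911: violated.
The claimed |C| lies above the Hamming bound, so no 3-ary code of length 16 with d ≥ 5 can have 143026 codewords.


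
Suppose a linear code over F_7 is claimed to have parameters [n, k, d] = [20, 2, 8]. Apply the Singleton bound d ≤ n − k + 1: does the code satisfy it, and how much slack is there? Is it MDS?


Singleton RHS = n − k + 1 = 19, slack = 11, bound satisfied, not MDS.

Singleton bound: d ≤ n − k + 1.
Here n = 20, k = 2, so n − k + 1 = 19.
Given d = 8, check d ≤ 19: YES.
Slack = (n − k + 1) − d = 11.
The code is NOT MDS (slack = 11 > 0).
Description: the claimed parameters are [20, 2, 8]_7; such a code would be non-MDS.


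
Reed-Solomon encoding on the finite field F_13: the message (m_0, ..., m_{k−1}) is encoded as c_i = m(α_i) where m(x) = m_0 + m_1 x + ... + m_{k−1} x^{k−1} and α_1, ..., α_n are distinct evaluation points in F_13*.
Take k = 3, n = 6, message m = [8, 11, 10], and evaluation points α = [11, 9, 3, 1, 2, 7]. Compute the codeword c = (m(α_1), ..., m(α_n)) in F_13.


c = [0, 7, 1, 3, 5, 3]

Message polynomial: m(x) = 8 + 11·x + 10·x^2 (mod 13).
For each evaluation point α_i, compute m(α_i) mod 13:
  α_1 = 11: Horner steps 10 → 4 → 0, so m(11) = 0.
  α_2 = 9: Horner steps 10 → 10 → 7, so m(9) = 7.
  α_3 = 3: Horner steps 10 → 2 → 1, so m(3) = 1.
  α_4 = 1: Horner steps 10 → 8 → 3, so m(1) = 3.
  α_5 = 2: Horner steps 10 → 5 → 5, so m(2) = 5.
  α_6 = 7: Horner steps 10 → 3 → 3, so m(7) = 3.
Codeword c = [0, 7, 1, 3, 5, 3] ∈ F_13^6.


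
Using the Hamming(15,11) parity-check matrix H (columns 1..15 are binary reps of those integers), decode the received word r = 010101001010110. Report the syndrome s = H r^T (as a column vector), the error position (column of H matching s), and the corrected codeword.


s = (0, 0, 0, 1)^T, error position = 1, corrected codeword c = 110101001010110

Compute s = H r^T mod 2 one row at a time:
  s_1 = 0 + 1 + 0 + 1 + 0 + 1 + 1 + 0 = 4 ≡ 0 (mod 2).
  s_2 = 1 + 0 + 1 + 0 + 0 + 1 + 1 + 0 = 4 ≡ 0 (mod 2).
  s_3 = 1 + 0 + 1 + 0 + 0 + 1 + 1 + 0 = 4 ≡ 0 (mod 2).
  s_4 = 0 + 0 + 0 + 0 + 1 + 1 + 1 + 0 = 3 ≡ 1 (mod 2).
s = (0, 0, 0, 1)^T — this equals column 1 of H (binary 0001), so error is at position 1.
Correct: flip bit 1 of r = 010101001010110 to get c = 110101001010110.


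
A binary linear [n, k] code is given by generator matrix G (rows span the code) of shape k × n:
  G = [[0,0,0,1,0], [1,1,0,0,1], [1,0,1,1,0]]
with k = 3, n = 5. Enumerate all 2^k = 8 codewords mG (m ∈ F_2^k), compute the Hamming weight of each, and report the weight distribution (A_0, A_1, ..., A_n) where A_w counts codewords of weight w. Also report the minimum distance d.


Weight distribution: A_0 = 1, A_1 = 1, A_2 = 1, A_3 = 3, A_4 = 2. Minimum distance d = 1.

Enumerate all 2^3 = 8 messages m ∈ F_2^3.
For each, compute codeword c = mG in F_2^5, then tally its weight.
  m = 000 → c = 00000, weight = 0.
  m = 100 → c = 00010, weight = 1.
  m = 010 → c = 11001, weight = 3.
  m = 110 → c = 11011, weight = 4.
  m = 001 → c = 10110, weight = 3.
  m = 101 → c = 10100, weight = 2.
  m = 011 → c = 01111, weight = 4.
  m = 111 → c = 01101, weight = 3.
Tally weights:
  weight 0: 1 codewords.
  weight 1: 1 codewords.
  weight 2: 1 codewords.
  weight 3: 3 codewords.
  weight 4: 2 codewords.
Minimum distance d = smallest w > 0 with A_w > 0 = 1.
Sanity: Σ A_w = 8 = 2^3 = 8 ✓.


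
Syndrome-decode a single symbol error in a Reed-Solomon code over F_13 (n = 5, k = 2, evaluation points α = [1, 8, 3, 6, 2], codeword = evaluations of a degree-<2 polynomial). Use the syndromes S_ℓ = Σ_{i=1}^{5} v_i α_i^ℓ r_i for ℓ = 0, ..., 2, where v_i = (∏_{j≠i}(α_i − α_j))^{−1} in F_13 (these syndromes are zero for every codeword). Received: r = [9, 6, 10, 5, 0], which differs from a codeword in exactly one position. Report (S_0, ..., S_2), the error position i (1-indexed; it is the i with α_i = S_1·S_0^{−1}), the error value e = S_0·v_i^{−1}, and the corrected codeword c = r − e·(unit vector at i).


S = (5, 10, 7), error at position 5, error magnitude e = 10, c = [9, 6, 10, 5, 3].

Step 1: column multipliers v_i = (∏_{j≠i}(α_i − α_j))^{−1} mod 13.
  i = 1 (α = 1): (1−8)(1−3)(1−6)(1−2) = (−7)·(−2)·(−5)·(−1) = 70 ≡ 5, so v_1 = 5^{−1} = 8 (mod 13).
  i = 2 (α = 8): (8−1)(8−3)(8−6)(8−2) = 7·5·2·6 = 420 ≡ 4, so v_2 = 4^{−1} = 10 (mod 13).
  i = 3 (α = 3): (3−1)(3−8)(3−6)(3−2) = 2·(−5)·(−3)·1 = 30 ≡ 4, so v_3 = 4^{−1} = 10 (mod 13).
  i = 4 (α = 6): (6−1)(6−8)(6−3)(6−2) = 5·(−2)·3·4 = −120 ≡ 10, so v_4 = 10^{−1} = 4 (mod 13).
  i = 5 (α = 2): (2−1)(2−8)(2−3)(2−6) = 1·(−6)·(−1)·(−4) = −24 ≡ 2, so v_5 = 2^{−1} = 7 (mod 13).
  v = [8, 10, 10, 4, 7].
Step 2: syndromes of r = [9, 6, 10, 5, 0] (all sums mod 13).
  S_0 = Σ v_i r_i = 8·9 + 10·6 + 10·10 + 4·5 + 7·0 = 252 ≡ 5.
  S_1 = Σ v_i α_i r_i = 8·1·9 + 10·8·6 + 10·3·10 + 4·6·5 + 7·2·0 = 972 ≡ 10.
  α_i^2 mod 13 = [1, 12, 9, 10, 4].
  S_2 = Σ v_i α_i^2 r_i = 8·1·9 + 10·12·6 + 10·9·10 + 4·10·5 + 7·4·0 = 1892 ≡ 7.
  S = (5, 10, 7) ≠ 0, so r is not a codeword (an error is present).
Step 3: locate the error. For a single error e at position i, S_ℓ = v_i·e·α_i^ℓ, so α_err = S_1/S_0.
  S_0^{−1} = 5^{−1} = 8 (mod 13), so α_err = 10·8 = 80 ≡ 2 = α_5. Error position i = 5.
  Consistency check: S_2/S_1 = 7·4 = 28 ≡ 2 = α_err ✓ (single-error assumption holds).
Step 4: error magnitude e = S_0/v_5 = S_0·∏_{j≠5}(α_5 − α_j) = 5·2 = 10 ≡ 10 (mod 13).
Step 5: correct position 5: c_5 = r_5 − e = 0 − 10 ≡ 3 (mod 13). Hence c = [9, 6, 10, 5, 3].
  Check: interpolating c through the α_i gives m(x) = 2 + 7·x (degree < 2) with m(α_i) = c_i for every i, so c is indeed a codeword.


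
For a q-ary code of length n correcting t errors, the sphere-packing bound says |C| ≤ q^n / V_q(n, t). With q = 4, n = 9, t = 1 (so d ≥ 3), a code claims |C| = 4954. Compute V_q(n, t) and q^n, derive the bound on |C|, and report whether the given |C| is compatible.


V_q(n, t) = 28, q^n = 262144, Hamming bound = 9362, |C| = 4954 ≤ bound (satisfied).

Step 1: Compute V_q(n, t) = Σ_{j=0}^1 C(n, j) (q−1)^j.
  j = 0: C(9,0)·(3)^0 = 1·1 = 1.
  j = 1: C(9,1)·(3)^1 = 9·3 = 27.
  V_q(n, t) = 1 + 27 = 28.
Step 2: q^n = 4^9 = 262144.
Step 3: Hamming bound ⌊q^n / V_q(n,t)⌋ = ⌊262144/28⌋ = 9362.
Step 4: Compare |C| = 4954 to 9362: satisfied.
The claimed |C| lies below the Hamming bound.


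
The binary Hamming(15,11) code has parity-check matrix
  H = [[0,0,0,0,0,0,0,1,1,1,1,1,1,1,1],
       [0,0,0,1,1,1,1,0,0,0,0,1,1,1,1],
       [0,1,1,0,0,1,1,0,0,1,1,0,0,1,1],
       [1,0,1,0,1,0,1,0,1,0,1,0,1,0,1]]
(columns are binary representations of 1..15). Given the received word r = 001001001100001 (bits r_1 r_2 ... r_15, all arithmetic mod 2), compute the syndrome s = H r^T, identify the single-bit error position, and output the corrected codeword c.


s = (1, 0, 0, 1)^T, error position = 9, corrected codeword c = 001001000100001

Compute s = H r^T mod 2 one row at a time:
  s_1 = 0 + 1 + 1 + 0 + 0 + 0 + 0 + 1 = 3 ≡ 1 (mod 2).
  s_2 = 0 + 0 + 1 + 0 + 0 + 0 + 0 + 1 = 2 ≡ 0 (mod 2).
  s_3 = 0 + 1 + 1 + 0 + 1 + 0 + 0 + 1 = 4 ≡ 0 (mod 2).
  s_4 = 0 + 1 + 0 + 0 + 1 + 0 + 0 + 1 = 3 ≡ 1 (mod 2).
s = (1, 0, 0, 1)^T — this equals column 9 of H (binary 1001), so error is at position 9.
Correct: flip bit 9 of r = 001001001100001 to get c = 001001000100001.
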